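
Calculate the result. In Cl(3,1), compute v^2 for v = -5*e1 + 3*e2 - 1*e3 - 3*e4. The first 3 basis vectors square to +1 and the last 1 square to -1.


v^2 = sum of c_i^2 * e_i^2
Positive signature terms (e_i^2 = +1): (-5)^2 + 3^2 + (-1)^2 = 35
Negative signature terms (e_j^2 = -1): (-3)^2 = 9
v^2 = 35 - 9 = 26


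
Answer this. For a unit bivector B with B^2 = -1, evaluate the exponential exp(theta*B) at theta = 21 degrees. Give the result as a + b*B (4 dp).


For a unit bivector B with B^2 = -1, the exponential series gives
e^(theta*B) = cos(theta) + sin(theta)*B (the GA analogue of Euler's formula).
theta = 21 degrees = 0.366519 rad
cos(21 deg) = 0.9336
sin(21 deg) = 0.3584
exp(theta*B) = 0.9336 + 0.3584*B


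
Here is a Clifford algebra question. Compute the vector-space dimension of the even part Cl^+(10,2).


Even subalgebra dimension = 2^(n-1)
n = 10 + 2 = 12
2^(12 - 1) = 2^11 = 2048
Verification: sum of C(12,k) for even k = 1 + 66 + 495 + 924 + 495 + 66 + 1 = 2048
Result = 2048


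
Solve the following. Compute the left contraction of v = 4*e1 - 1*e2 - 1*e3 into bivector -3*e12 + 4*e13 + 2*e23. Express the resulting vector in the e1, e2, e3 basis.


Left contraction v _| B = <vB>_1 (grade-1 part of the geometric product vB).
Using e1_|e12 = e2, e2_|e12 = -e1, e1_|e13 = e3, e3_|e13 = -e1, e2_|e23 = e3, e3_|e23 = -e2:
e1 coeff: -v2*b12 - v3*b13 = -(-1)*(-3) - (-1)*(4) = 1
e2 coeff: v1*b12 - v3*b23 = (4)*(-3) - (-1)*(2) = -10
e3 coeff: v1*b13 + v2*b23 = (4)*(4) + (-1)*(2) = 14
v _| B = 1*e1 - 10*e2 + 14*e3


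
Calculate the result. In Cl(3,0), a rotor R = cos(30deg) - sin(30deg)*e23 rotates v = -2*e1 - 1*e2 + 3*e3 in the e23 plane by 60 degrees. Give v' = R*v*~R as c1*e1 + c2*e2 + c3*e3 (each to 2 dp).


Rotor R = cos(30deg) - sin(30deg)*e23
Rotation angle theta = 2 * 30 = 60 degrees in the e23 plane (e2 -> e3).
The component perpendicular to the plane (e1) is invariant: v'_1 = v1 = -2.00
cos(60deg) = 0.5000, sin(60deg) = 0.8660
v'_2 = v2*cos(theta) - v3*sin(theta) = -1*0.5000 - 3*0.8660 = -3.10
v'_3 = v2*sin(theta) + v3*cos(theta) = -1*0.8660 + 3*0.5000 = 0.63
v' = -2.00*e1 - 3.10*e2 + 0.63*e3


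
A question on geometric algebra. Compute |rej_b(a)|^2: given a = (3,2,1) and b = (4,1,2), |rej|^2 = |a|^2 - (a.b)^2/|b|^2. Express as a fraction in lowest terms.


|a|^2 = 3^2 + 2^2 + 1^2 = 14
|b|^2 = 4^2 + 1^2 + 2^2 = 21
a . b = 3*4 + 2*1 + 1*2 = 16
(a.b)^2 = 16^2 = 256
|rej|^2 = 14 - 256/21
= (294 - 256)/21
= 38/21
In lowest terms: 38/21


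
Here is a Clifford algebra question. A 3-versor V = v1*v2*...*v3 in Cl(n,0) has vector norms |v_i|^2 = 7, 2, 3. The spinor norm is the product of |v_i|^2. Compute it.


Spinor norm N(V) = |v1|^2 * |v2|^2 * ... * |v3|^2
= 7 * 2 * 3
Running product: 7, 14, 42
N(V) = 42


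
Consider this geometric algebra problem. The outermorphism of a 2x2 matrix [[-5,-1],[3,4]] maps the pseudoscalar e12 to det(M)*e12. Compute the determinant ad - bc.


The outermorphism of a linear map f sends e1^e2 to f(e1)^f(e2).
f(e1) = -5*e1 + 3*e2
f(e2) = -1*e1 + 4*e2
f(e1) ^ f(e2) = (-5*e1 + 3*e2) ^ (-1*e1 + 4*e2)
= (-5)*4*e12 + 3*(-1)*e21
= (-20 - (-3))*e12
= -17*e12
Coefficient = -17


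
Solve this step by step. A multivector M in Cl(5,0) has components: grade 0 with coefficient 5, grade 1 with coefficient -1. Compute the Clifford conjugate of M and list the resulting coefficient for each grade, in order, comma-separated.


Clifford conjugate sign for grade k: (-1)^(k(k+1)/2)
Grade 0: (-1)^(0*1/2) = (-1)^0 = 1, coeff 5 -> 5
Grade 1: (-1)^(1*2/2) = (-1)^1 = -1, coeff -1 -> 1
Conjugated coefficients: 5, 1


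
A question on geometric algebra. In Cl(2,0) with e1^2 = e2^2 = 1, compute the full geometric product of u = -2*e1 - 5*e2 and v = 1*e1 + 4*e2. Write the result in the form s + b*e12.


Expand: (-2*e1 - 5*e2)(1*e1 + 4*e2)
= (-2)*1*e1e1 + (-2)*4*e1e2 + (-5)*1*e2e1 + (-5)*4*e2e2
Using e1^2 = e2^2 = 1, e2e1 = -e1e2:
Scalar part s = (-2)*1 + (-5)*4 = -2 + (-20) = -22
Bivector part b = (-2)*4 - (-5)*1 = -8 - (-5) = -3
uv = -22 - 3*e12


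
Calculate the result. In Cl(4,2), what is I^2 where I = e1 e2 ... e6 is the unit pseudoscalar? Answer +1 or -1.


The pseudoscalar I = e1...e_n (product of all n generators) of Cl(p,q) satisfies I^2 = (-1)^(q + n(n-1)/2).
p = 4, q = 2, n = p + q = 6
n(n-1)/2 = 6 * 5 / 2 = 15
Exponent = q + n(n-1)/2 = 2 + 15 = 17
I^2 = (-1)^17 = -1


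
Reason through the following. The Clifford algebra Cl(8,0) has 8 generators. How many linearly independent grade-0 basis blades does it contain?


Number of grade-k basis blades in Cl(p,q) with n = p + q is C(n, k).
n = 8 + 0 = 8
C(8, 0) = 8! / (0! * 8!)
= 40320 / (1 * 40320)
= 1


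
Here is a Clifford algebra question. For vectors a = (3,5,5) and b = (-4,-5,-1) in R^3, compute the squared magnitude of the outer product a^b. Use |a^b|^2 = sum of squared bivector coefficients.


a wedge b = (a1*b2 - a2*b1)*e12 + (a1*b3 - a3*b1)*e13 + (a2*b3 - a3*b2)*e23
e12 coeff: 3*(-5) - 5*(-4) = -15 - (-20) = 5
e13 coeff: 3*(-1) - 5*(-4) = -3 - (-20) = 17
e23 coeff: 5*(-1) - 5*(-5) = -5 - (-25) = 20
|a wedge b|^2 = 5^2 + 17^2 + 20^2
= 25 + 289 + 400
= 714


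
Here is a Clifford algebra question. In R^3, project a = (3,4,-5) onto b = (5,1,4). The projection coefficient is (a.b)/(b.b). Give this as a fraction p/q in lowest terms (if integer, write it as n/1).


Projection coefficient = (a . b) / (b . b)
a . b = 3*5 + 4*1 + (-5)*4
= 15 + 4 + (-20) = -1
b . b = 5^2 + 1^2 + 4^2
= 25 + 1 + 16 = 42
Coefficient = -1/42
In lowest terms: -1/42


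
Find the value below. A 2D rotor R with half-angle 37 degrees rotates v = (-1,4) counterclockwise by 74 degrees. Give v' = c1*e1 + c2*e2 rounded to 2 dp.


Rotor R = cos(37deg) - sin(37deg)*e12
Rotation angle theta = 2 * 37 = 74 degrees
v' = R*v*~R rotates v by theta.
cos(74deg) = 0.2756, sin(74deg) = 0.9613
v'_1 = -1*cos(74deg) - 4*sin(74deg)
= -1*0.2756 - 4*0.9613
= -4.12
v'_2 = -1*sin(74deg) + 4*cos(74deg)
= -1*0.9613 + 4*0.2756
= 0.14
v' = -4.12*e1 + 0.14*e2


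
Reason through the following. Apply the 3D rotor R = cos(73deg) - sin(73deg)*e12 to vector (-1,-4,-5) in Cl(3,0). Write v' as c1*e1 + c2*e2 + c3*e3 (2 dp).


Rotor R = cos(73deg) - sin(73deg)*e12
Rotation angle theta = 2 * 73 = 146 degrees in the e12 plane (e1 -> e2).
The component perpendicular to the plane (e3) is invariant: v'_3 = v3 = -5.00
cos(146deg) = -0.8290, sin(146deg) = 0.5592
v'_1 = v1*cos(theta) - v2*sin(theta) = -1*(-0.8290) - (-4)*0.5592 = 3.07
v'_2 = v1*sin(theta) + v2*cos(theta) = -1*0.5592 + (-4)*(-0.8290) = 2.76
v' = 3.07*e1 + 2.76*e2 - 5.00*e3


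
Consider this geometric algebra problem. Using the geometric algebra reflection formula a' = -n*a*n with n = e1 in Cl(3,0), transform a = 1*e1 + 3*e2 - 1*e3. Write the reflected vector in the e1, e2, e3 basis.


Reflection formula: a' = -n*a*n, with n = e1 (unit vector, n^2 = 1).
For reflection through hyperplane perp to e1:
The component along e1 flips sign, others stay.
a = (1, 3, -1)
a' = (-1, 3, -1)
a' = -1*e1 + 3*e2 - 1*e3


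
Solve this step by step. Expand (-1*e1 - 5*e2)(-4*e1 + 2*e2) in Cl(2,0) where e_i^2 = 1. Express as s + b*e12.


Expand: (-1*e1 - 5*e2)(-4*e1 + 2*e2)
= (-1)*(-4)*e1e1 + (-1)*2*e1e2 + (-5)*(-4)*e2e1 + (-5)*2*e2e2
Using e1^2 = e2^2 = 1, e2e1 = -e1e2:
Scalar part s = (-1)*(-4) + (-5)*2 = 4 + (-10) = -6
Bivector part b = (-1)*2 - (-5)*(-4) = -2 - 20 = -22
uv = -6 - 22*e12


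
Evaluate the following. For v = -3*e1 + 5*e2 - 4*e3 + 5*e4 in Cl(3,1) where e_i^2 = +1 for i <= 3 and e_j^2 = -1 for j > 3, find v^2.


v^2 = sum of c_i^2 * e_i^2
Positive signature terms (e_i^2 = +1): (-3)^2 + 5^2 + (-4)^2 = 50
Negative signature terms (e_j^2 = -1): 5^2 = 25
v^2 = 50 - 25 = 25


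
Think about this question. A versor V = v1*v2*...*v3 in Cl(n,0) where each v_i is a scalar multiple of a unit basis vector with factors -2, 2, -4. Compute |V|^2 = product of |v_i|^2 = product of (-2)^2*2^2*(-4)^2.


Each vector v_i has |v_i|^2 = s_i^2
Squared scales: (-2)^2 = 4, 2^2 = 4, (-4)^2 = 16
|V|^2 = 4 * 4 * 16
= 256


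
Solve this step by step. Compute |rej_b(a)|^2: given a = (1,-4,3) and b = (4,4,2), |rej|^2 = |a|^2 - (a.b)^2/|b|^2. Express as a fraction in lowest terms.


|a|^2 = 1^2 + (-4)^2 + 3^2 = 26
|b|^2 = 4^2 + 4^2 + 2^2 = 36
a . b = 1*4 + (-4)*4 + 3*2 = -6
(a.b)^2 = (-6)^2 = 36
|rej|^2 = 26 - 36/36
= (936 - 36)/36
= 900/36
In lowest terms: 25/1


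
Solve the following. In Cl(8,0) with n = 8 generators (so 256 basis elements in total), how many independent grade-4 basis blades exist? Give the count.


Number of grade-k basis blades in Cl(p,q) with n = p + q is C(n, k).
n = 8 + 0 = 8
C(8, 4) = 8! / (4! * 4!)
= 40320 / (24 * 24)
= 70


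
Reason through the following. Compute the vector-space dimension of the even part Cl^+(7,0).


Even subalgebra dimension = 2^(n-1)
n = 7 + 0 = 7
2^(7 - 1) = 2^6 = 64
Verification: sum of C(7,k) for even k = 1 + 21 + 35 + 7 = 64
Result = 64


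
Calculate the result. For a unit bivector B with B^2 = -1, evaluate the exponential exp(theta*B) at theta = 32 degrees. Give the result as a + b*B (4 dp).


For a unit bivector B with B^2 = -1, the exponential series gives
e^(theta*B) = cos(theta) + sin(theta)*B (the GA analogue of Euler's formula).
theta = 32 degrees = 0.558505 rad
cos(32 deg) = 0.8480
sin(32 deg) = 0.5299
exp(theta*B) = 0.8480 + 0.5299*B


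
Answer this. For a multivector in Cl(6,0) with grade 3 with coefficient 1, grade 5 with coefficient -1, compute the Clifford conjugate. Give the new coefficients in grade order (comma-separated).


Clifford conjugate sign for grade k: (-1)^(k(k+1)/2)
Grade 3: (-1)^(3*4/2) = (-1)^6 = 1, coeff 1 -> 1
Grade 5: (-1)^(5*6/2) = (-1)^15 = -1, coeff -1 -> 1
Conjugated coefficients: 1, 1


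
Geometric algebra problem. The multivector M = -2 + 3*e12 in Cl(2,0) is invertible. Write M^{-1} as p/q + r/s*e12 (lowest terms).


M = -2 + 3*e12, where e12^2 = -1.
Since M commutes with its reverse ~M = a - b*e12, M * ~M = a^2 - b^2*e12^2 = a^2 + b^2.
So M^{-1} = ~M / (a^2 + b^2) = (a - b*e12)/(a^2 + b^2).
a^2 + b^2 = 4 + 9 = 13
Scalar part = -2/13 = -2/13
Bivector coeff = -3/13 = -3/13
M^{-1} = -2/13 - 3/13*e12


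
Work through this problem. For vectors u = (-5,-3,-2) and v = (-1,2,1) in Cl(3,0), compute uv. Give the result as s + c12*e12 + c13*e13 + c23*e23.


In Cl(3,0): e_i^2 = 1, e_ie_j = -e_je_i for i != j.
Scalar part = u . v = (-5)*(-1) + (-3)*2 + (-2)*1
= 5 + (-6) + (-2) = -3
e12 coeff = (-5)*2 - (-3)*(-1) = -10 - 3 = -13
e13 coeff = (-5)*1 - (-2)*(-1) = -5 - 2 = -7
e23 coeff = (-3)*1 - (-2)*2 = -3 - (-4) = 1
uv = -3 - 13*e12 - 7*e13 + 1*e23


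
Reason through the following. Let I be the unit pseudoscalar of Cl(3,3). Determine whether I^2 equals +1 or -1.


The pseudoscalar I = e1...e_n (product of all n generators) of Cl(p,q) satisfies I^2 = (-1)^(q + n(n-1)/2).
p = 3, q = 3, n = p + q = 6
n(n-1)/2 = 6 * 5 / 2 = 15
Exponent = q + n(n-1)/2 = 3 + 15 = 18
I^2 = (-1)^18 = +1


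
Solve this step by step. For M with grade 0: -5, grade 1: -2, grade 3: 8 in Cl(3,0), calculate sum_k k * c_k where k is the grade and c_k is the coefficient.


Grade-weighted sum = sum of grade_k * coefficient_k
0*(-5) = 0
1*(-2) = -2
3*8 = 24
Total = 0 + (-2) + 24 = 22


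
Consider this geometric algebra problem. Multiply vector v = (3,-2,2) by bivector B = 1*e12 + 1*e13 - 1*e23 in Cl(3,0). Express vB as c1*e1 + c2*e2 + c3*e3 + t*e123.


vB has grade-1 (vector) and grade-3 (trivector) parts: vB = (v _| B) + (v ^ B).
Vector part <vB>_1:
  e1: -v2*b12 - v3*b13 = -(-2)*(1) - (2)*(1) = 0
  e2: v1*b12 - v3*b23 = (3)*(1) - (2)*(-1) = 5
  e3: v1*b13 + v2*b23 = (3)*(1) + (-2)*(-1) = 5
Trivector part <vB>_3:
  e123: v1*b23 - v2*b13 + v3*b12 = (3)*(-1) - (-2)*(1) + (2)*(1) = 1
vB = 0*e1 + 5*e2 + 5*e3 + 1*e123


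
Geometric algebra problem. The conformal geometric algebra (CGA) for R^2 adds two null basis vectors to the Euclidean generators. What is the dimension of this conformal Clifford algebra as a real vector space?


The conformal model of R^2 uses Cl(3,1): the 2 Euclidean generators plus two extra orthogonal generators e+ (e+^2 = +1) and e- (e-^2 = -1), from which the null vectors e0, einf are built.
Number of generators m = 2 + 2 = 4.
dim Cl(p,q) = 2^m = 2^4 = 16


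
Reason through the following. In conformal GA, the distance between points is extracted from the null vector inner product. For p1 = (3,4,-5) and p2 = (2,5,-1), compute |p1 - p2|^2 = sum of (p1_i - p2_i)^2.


p1 - p2 = (1, -1, -4)
|p1 - p2|^2 = 1^2 + (-1)^2 + (-4)^2
= 1 + 1 + 16
= 18


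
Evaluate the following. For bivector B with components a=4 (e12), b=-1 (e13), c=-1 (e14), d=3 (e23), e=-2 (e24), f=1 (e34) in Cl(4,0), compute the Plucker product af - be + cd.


Plucker relation: af - be + cd
a*f = 4*1 = 4
b*e = (-1)*(-2) = 2
c*d = (-1)*3 = -3
af - be + cd = 4 - 2 + (-3)
= -1


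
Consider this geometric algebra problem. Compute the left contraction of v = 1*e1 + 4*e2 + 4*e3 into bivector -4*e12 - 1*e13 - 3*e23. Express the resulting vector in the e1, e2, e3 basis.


Left contraction v _| B = <vB>_1 (grade-1 part of the geometric product vB).
Using e1_|e12 = e2, e2_|e12 = -e1, e1_|e13 = e3, e3_|e13 = -e1, e2_|e23 = e3, e3_|e23 = -e2:
e1 coeff: -v2*b12 - v3*b13 = -(4)*(-4) - (4)*(-1) = 20
e2 coeff: v1*b12 - v3*b23 = (1)*(-4) - (4)*(-3) = 8
e3 coeff: v1*b13 + v2*b23 = (1)*(-1) + (4)*(-3) = -13
v _| B = 20*e1 + 8*e2 - 13*e3


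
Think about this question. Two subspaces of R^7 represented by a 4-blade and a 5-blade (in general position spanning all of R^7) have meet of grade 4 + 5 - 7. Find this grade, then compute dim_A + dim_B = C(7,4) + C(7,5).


Meet grade = grade(A) + grade(B) - n
= 4 + 5 - 7 = 2
C(7,4) = 35
C(7,5) = 21
dim_A + dim_B = 35 + 21 = 56


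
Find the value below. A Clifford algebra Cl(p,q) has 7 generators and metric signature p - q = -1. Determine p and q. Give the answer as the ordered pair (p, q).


We need p + q = 7 and p - q = -1.
Adding: 2p = 7 + (-1) = 6, so p = 3.
Then q = 7 - 3 = 4.
(p, q) = (3, 4)


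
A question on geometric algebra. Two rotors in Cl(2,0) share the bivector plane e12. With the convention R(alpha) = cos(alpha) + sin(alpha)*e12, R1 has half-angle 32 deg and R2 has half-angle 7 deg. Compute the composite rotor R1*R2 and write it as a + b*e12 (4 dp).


Same-plane rotors commute and their half-angles add:
R1*R2 = cos(a1 + a2) + sin(a1 + a2)*e12.
a1 + a2 = 32 + 7 = 39 deg
cos(39 deg) = 0.7771
sin(39 deg) = 0.6293
R1*R2 = 0.7771 + 0.6293*e12


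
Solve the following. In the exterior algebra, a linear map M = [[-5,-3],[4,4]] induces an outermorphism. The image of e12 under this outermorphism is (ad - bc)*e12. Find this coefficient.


The outermorphism of a linear map f sends e1^e2 to f(e1)^f(e2).
f(e1) = -5*e1 + 4*e2
f(e2) = -3*e1 + 4*e2
f(e1) ^ f(e2) = (-5*e1 + 4*e2) ^ (-3*e1 + 4*e2)
= (-5)*4*e12 + 4*(-3)*e21
= (-20 - (-12))*e12
= -8*e12
Coefficient = -8


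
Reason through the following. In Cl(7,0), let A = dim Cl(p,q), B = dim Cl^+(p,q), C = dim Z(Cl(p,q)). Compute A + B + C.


n = 7 + 0 = 7
Total dim = 2^7 = 128
Even subalgebra dim = 2^6 = 64
n is odd, so center dim = 2
Sum = 128 + 64 + 2 = 194


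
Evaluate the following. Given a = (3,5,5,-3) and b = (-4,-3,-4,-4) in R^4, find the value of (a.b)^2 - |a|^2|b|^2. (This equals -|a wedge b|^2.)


a . b = 3*(-4) + 5*(-3) + 5*(-4) + (-3)*(-4)
= -12 + (-15) + (-20) + 12 = -35
|a|^2 = 3^2 + 5^2 + 5^2 + (-3)^2 = 68
|b|^2 = (-4)^2 + (-3)^2 + (-4)^2 + (-4)^2 = 57
(a.b)^2 = (-35)^2 = 1225
|a|^2 * |b|^2 = 68 * 57 = 3876
Result = 1225 - 3876 = -2651


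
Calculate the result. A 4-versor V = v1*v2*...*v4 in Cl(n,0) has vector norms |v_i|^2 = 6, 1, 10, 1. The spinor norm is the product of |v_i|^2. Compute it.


Spinor norm N(V) = |v1|^2 * |v2|^2 * ... * |v4|^2
= 6 * 1 * 10 * 1
Running product: 6, 6, 60, 60
N(V) = 60


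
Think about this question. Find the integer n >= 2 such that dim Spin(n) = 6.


dim Spin(n) = dim so(n) = n(n-1)/2.
Solve n(n-1)/2 = 6, i.e. n^2 - n - 12 = 0.
Discriminant = 1 + 8*6 = 49
n = (1 + sqrt(49))/2 = (1 + 7)/2 = 4


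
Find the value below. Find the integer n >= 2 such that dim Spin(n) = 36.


dim Spin(n) = dim so(n) = n(n-1)/2.
Solve n(n-1)/2 = 36, i.e. n^2 - n - 72 = 0.
Discriminant = 1 + 8*36 = 289
n = (1 + sqrt(289))/2 = (1 + 17)/2 = 9


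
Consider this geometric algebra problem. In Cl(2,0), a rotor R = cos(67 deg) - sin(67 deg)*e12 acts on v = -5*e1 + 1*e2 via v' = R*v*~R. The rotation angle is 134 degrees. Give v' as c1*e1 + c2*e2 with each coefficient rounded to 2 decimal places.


Rotor R = cos(67deg) - sin(67deg)*e12
Rotation angle theta = 2 * 67 = 134 degrees
v' = R*v*~R rotates v by theta.
cos(134deg) = -0.6947, sin(134deg) = 0.7193
v'_1 = -5*cos(134deg) - 1*sin(134deg)
= -5*(-0.6947) - 1*0.7193
= 2.75
v'_2 = -5*sin(134deg) + 1*cos(134deg)
= -5*0.7193 + 1*(-0.6947)
= -4.29
v' = 2.75*e1 - 4.29*e2


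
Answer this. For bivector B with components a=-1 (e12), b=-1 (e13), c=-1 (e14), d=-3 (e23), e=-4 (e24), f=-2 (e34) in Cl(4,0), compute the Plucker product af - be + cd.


Plucker relation: af - be + cd
a*f = (-1)*(-2) = 2
b*e = (-1)*(-4) = 4
c*d = (-1)*(-3) = 3
af - be + cd = 2 - 4 + 3
= 1


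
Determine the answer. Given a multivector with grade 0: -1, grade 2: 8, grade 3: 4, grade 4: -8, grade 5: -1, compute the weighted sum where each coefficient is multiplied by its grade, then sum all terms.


Grade-weighted sum = sum of grade_k * coefficient_k
0*(-1) = 0
2*8 = 16
3*4 = 12
4*(-8) = -32
5*(-1) = -5
Total = 0 + 16 + 12 + (-32) + (-5) = -9


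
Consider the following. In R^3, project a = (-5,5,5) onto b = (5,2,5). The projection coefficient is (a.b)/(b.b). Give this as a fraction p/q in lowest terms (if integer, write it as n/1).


Projection coefficient = (a . b) / (b . b)
a . b = (-5)*5 + 5*2 + 5*5
= -25 + 10 + 25 = 10
b . b = 5^2 + 2^2 + 5^2
= 25 + 4 + 25 = 54
Coefficient = 10/54
In lowest terms: 5/27


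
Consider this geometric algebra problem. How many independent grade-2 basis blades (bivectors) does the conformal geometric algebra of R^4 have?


The conformal model of R^4 uses Cl(5,1) with m = 4 + 2 = 6 generators.
Number of grade-2 blades = C(m, 2) = C(6, 2)
= 6*5/2 = 15


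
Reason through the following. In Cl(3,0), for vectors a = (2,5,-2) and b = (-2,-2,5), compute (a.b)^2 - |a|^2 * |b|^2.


a . b = 2*(-2) + 5*(-2) + (-2)*5
= -4 + (-10) + (-10) = -24
|a|^2 = 2^2 + 5^2 + (-2)^2 = 33
|b|^2 = (-2)^2 + (-2)^2 + 5^2 = 33
(a.b)^2 = (-24)^2 = 576
|a|^2 * |b|^2 = 33 * 33 = 1089
Result = 576 - 1089 = -513


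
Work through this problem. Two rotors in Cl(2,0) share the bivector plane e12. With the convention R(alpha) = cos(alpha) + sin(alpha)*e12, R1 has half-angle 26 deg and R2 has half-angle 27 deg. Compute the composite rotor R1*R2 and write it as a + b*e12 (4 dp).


Same-plane rotors commute and their half-angles add:
R1*R2 = cos(a1 + a2) + sin(a1 + a2)*e12.
a1 + a2 = 26 + 27 = 53 deg
cos(53 deg) = 0.6018
sin(53 deg) = 0.7986
R1*R2 = 0.6018 + 0.7986*e12


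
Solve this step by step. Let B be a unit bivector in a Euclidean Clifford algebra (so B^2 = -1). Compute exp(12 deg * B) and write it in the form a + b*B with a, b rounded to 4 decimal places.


For a unit bivector B with B^2 = -1, the exponential series gives
e^(theta*B) = cos(theta) + sin(theta)*B (the GA analogue of Euler's formula).
theta = 12 degrees = 0.20944 rad
cos(12 deg) = 0.9781
sin(12 deg) = 0.2079
exp(theta*B) = 0.9781 + 0.2079*B


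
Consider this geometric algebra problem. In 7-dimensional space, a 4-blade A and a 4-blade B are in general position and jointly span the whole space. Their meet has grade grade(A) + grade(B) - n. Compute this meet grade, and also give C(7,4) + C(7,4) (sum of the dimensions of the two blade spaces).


Meet grade = grade(A) + grade(B) - n
= 4 + 4 - 7 = 1
C(7,4) = 35
C(7,4) = 35
dim_A + dim_B = 35 + 35 = 70


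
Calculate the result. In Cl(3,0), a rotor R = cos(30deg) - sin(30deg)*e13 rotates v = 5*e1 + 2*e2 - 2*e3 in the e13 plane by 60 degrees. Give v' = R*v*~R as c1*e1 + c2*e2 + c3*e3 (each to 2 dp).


Rotor R = cos(30deg) - sin(30deg)*e13
Rotation angle theta = 2 * 30 = 60 degrees in the e13 plane (e1 -> e3).
The component perpendicular to the plane (e2) is invariant: v'_2 = v2 = 2.00
cos(60deg) = 0.5000, sin(60deg) = 0.8660
v'_1 = v1*cos(theta) - v3*sin(theta) = 5*0.5000 - (-2)*0.8660 = 4.23
v'_3 = v1*sin(theta) + v3*cos(theta) = 5*0.8660 + (-2)*0.5000 = 3.33
v' = 4.23*e1 + 2.00*e2 + 3.33*e3


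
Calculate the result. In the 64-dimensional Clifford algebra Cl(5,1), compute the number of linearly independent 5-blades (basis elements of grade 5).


Number of grade-k basis blades in Cl(p,q) with n = p + q is C(n, k).
n = 5 + 1 = 6
C(6, 5) = 6! / (5! * 1!)
= 720 / (120 * 1)
= 6


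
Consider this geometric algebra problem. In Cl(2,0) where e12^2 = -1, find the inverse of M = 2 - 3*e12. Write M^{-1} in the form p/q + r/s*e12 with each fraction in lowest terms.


M = 2 - 3*e12, where e12^2 = -1.
Since M commutes with its reverse ~M = a - b*e12, M * ~M = a^2 - b^2*e12^2 = a^2 + b^2.
So M^{-1} = ~M / (a^2 + b^2) = (a - b*e12)/(a^2 + b^2).
a^2 + b^2 = 4 + 9 = 13
Scalar part = 2/13 = 2/13
Bivector coeff = 3/13 = 3/13
M^{-1} = 2/13 + 3/13*e12


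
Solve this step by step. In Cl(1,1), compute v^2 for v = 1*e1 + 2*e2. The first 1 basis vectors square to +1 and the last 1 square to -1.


v^2 = sum of c_i^2 * e_i^2
Positive signature terms (e_i^2 = +1): 1^2 = 1
Negative signature terms (e_j^2 = -1): 2^2 = 4
v^2 = 1 - 4 = -3


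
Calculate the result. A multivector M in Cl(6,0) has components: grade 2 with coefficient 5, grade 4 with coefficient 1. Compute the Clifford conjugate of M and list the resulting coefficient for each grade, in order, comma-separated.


Clifford conjugate sign for grade k: (-1)^(k(k+1)/2)
Grade 2: (-1)^(2*3/2) = (-1)^3 = -1, coeff 5 -> -5
Grade 4: (-1)^(4*5/2) = (-1)^10 = 1, coeff 1 -> 1
Conjugated coefficients: -5, 1


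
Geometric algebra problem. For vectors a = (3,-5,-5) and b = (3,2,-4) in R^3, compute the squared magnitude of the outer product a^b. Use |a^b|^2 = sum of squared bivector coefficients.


a wedge b = (a1*b2 - a2*b1)*e12 + (a1*b3 - a3*b1)*e13 + (a2*b3 - a3*b2)*e23
e12 coeff: 3*2 - (-5)*3 = 6 - (-15) = 21
e13 coeff: 3*(-4) - (-5)*3 = -12 - (-15) = 3
e23 coeff: (-5)*(-4) - (-5)*2 = 20 - (-10) = 30
|a wedge b|^2 = 21^2 + 3^2 + 30^2
= 441 + 9 + 900
= 1350


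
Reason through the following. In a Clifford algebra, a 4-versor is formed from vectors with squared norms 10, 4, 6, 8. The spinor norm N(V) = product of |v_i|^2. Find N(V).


Spinor norm N(V) = |v1|^2 * |v2|^2 * ... * |v4|^2
= 10 * 4 * 6 * 8
Running product: 10, 40, 240, 1920
N(V) = 1920


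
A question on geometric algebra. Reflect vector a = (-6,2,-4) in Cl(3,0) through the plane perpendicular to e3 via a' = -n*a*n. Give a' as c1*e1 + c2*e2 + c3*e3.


Reflection formula: a' = -n*a*n, with n = e3 (unit vector, n^2 = 1).
For reflection through hyperplane perp to e3:
The component along e3 flips sign, others stay.
a = (-6, 2, -4)
a' = (-6, 2, 4)
a' = -6*e1 + 2*e2 + 4*e3


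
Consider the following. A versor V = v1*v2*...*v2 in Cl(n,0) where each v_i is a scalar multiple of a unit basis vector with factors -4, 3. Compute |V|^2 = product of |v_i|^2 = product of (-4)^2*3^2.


Each vector v_i has |v_i|^2 = s_i^2
Squared scales: (-4)^2 = 16, 3^2 = 9
|V|^2 = 16 * 9
= 144


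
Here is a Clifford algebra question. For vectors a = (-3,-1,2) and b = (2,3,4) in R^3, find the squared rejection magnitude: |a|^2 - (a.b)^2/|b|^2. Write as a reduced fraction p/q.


|a|^2 = (-3)^2 + (-1)^2 + 2^2 = 14
|b|^2 = 2^2 + 3^2 + 4^2 = 29
a . b = (-3)*2 + (-1)*3 + 2*4 = -1
(a.b)^2 = (-1)^2 = 1
|rej|^2 = 14 - 1/29
= (406 - 1)/29
= 405/29
In lowest terms: 405/29


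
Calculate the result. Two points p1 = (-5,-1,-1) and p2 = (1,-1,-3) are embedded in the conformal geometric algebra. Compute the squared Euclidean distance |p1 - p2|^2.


p1 - p2 = (-6, 0, 2)
|p1 - p2|^2 = (-6)^2 + 0^2 + 2^2
= 36 + 0 + 4
= 40


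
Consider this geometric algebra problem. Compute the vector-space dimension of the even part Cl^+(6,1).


Even subalgebra dimension = 2^(n-1)
n = 6 + 1 = 7
2^(7 - 1) = 2^6 = 64
Verification: sum of C(7,k) for even k = 1 + 21 + 35 + 7 = 64
Result = 64


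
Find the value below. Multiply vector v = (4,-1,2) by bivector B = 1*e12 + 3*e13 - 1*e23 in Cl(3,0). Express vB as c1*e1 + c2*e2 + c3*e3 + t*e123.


vB has grade-1 (vector) and grade-3 (trivector) parts: vB = (v _| B) + (v ^ B).
Vector part <vB>_1:
  e1: -v2*b12 - v3*b13 = -(-1)*(1) - (2)*(3) = -5
  e2: v1*b12 - v3*b23 = (4)*(1) - (2)*(-1) = 6
  e3: v1*b13 + v2*b23 = (4)*(3) + (-1)*(-1) = 13
Trivector part <vB>_3:
  e123: v1*b23 - v2*b13 + v3*b12 = (4)*(-1) - (-1)*(3) + (2)*(1) = 1
vB = -5*e1 + 6*e2 + 13*e3 + 1*e123


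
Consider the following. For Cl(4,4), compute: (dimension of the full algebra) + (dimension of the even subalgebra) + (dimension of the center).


n = 4 + 4 = 8
Total dim = 2^8 = 256
Even subalgebra dim = 2^7 = 128
n is even, so center dim = 1
Sum = 256 + 128 + 1 = 385


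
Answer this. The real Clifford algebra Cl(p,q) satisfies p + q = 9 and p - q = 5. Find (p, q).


We need p + q = 9 and p - q = 5.
Adding: 2p = 9 + 5 = 14, so p = 7.
Then q = 9 - 7 = 2.
(p, q) = (7, 2)


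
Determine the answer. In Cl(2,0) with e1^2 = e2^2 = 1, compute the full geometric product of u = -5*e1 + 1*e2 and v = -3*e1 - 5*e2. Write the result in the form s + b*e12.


Expand: (-5*e1 + 1*e2)(-3*e1 - 5*e2)
= (-5)*(-3)*e1e1 + (-5)*(-5)*e1e2 + 1*(-3)*e2e1 + 1*(-5)*e2e2
Using e1^2 = e2^2 = 1, e2e1 = -e1e2:
Scalar part s = (-5)*(-3) + 1*(-5) = 15 + (-5) = 10
Bivector part b = (-5)*(-5) - 1*(-3) = 25 - (-3) = 28
uv = 10 + 28*e12


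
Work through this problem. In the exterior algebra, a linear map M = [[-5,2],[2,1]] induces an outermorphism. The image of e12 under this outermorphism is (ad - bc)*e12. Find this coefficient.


The outermorphism of a linear map f sends e1^e2 to f(e1)^f(e2).
f(e1) = -5*e1 + 2*e2
f(e2) = 2*e1 + 1*e2
f(e1) ^ f(e2) = (-5*e1 + 2*e2) ^ (2*e1 + 1*e2)
= (-5)*1*e12 + 2*2*e21
= (-5 - 4)*e12
= -9*e12
Coefficient = -9


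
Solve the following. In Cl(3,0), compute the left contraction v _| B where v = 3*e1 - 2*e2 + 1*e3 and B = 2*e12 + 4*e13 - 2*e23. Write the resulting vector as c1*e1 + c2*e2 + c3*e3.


Left contraction v _| B = <vB>_1 (grade-1 part of the geometric product vB).
Using e1_|e12 = e2, e2_|e12 = -e1, e1_|e13 = e3, e3_|e13 = -e1, e2_|e23 = e3, e3_|e23 = -e2:
e1 coeff: -v2*b12 - v3*b13 = -(-2)*(2) - (1)*(4) = 0
e2 coeff: v1*b12 - v3*b23 = (3)*(2) - (1)*(-2) = 8
e3 coeff: v1*b13 + v2*b23 = (3)*(4) + (-2)*(-2) = 16
v _| B = 0*e1 + 8*e2 + 16*e3


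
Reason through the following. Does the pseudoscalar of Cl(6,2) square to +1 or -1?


The pseudoscalar I = e1...e_n (product of all n generators) of Cl(p,q) satisfies I^2 = (-1)^(q + n(n-1)/2).
p = 6, q = 2, n = p + q = 8
n(n-1)/2 = 8 * 7 / 2 = 28
Exponent = q + n(n-1)/2 = 2 + 28 = 30
I^2 = (-1)^30 = +1


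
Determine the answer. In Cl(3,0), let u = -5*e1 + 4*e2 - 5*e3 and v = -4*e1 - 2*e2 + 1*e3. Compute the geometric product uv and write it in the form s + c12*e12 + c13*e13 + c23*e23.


In Cl(3,0): e_i^2 = 1, e_ie_j = -e_je_i for i != j.
Scalar part = u . v = (-5)*(-4) + 4*(-2) + (-5)*1
= 20 + (-8) + (-5) = 7
e12 coeff = (-5)*(-2) - 4*(-4) = 10 - (-16) = 26
e13 coeff = (-5)*1 - (-5)*(-4) = -5 - 20 = -25
e23 coeff = 4*1 - (-5)*(-2) = 4 - 10 = -6
uv = 7 + 26*e12 - 25*e13 - 6*e23


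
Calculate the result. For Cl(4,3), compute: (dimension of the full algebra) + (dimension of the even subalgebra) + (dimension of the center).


n = 4 + 3 = 7
Total dim = 2^7 = 128
Even subalgebra dim = 2^6 = 64
n is odd, so center dim = 2
Sum = 128 + 64 + 2 = 194


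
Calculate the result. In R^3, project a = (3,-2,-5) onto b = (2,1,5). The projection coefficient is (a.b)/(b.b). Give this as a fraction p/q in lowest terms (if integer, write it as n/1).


Projection coefficient = (a . b) / (b . b)
a . b = 3*2 + (-2)*1 + (-5)*5
= 6 + (-2) + (-25) = -21
b . b = 2^2 + 1^2 + 5^2
= 4 + 1 + 25 = 30
Coefficient = -21/30
In lowest terms: -7/10


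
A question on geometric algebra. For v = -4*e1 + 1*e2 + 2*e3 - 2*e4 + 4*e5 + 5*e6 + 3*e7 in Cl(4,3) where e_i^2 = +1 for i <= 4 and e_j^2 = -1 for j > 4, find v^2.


v^2 = sum of c_i^2 * e_i^2
Positive signature terms (e_i^2 = +1): (-4)^2 + 1^2 + 2^2 + (-2)^2 = 25
Negative signature terms (e_j^2 = -1): 4^2 + 5^2 + 3^2 = 50
v^2 = 25 - 50 = -25


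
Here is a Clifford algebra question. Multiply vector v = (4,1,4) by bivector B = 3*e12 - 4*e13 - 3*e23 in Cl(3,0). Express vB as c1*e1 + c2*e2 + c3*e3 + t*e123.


vB has grade-1 (vector) and grade-3 (trivector) parts: vB = (v _| B) + (v ^ B).
Vector part <vB>_1:
  e1: -v2*b12 - v3*b13 = -(1)*(3) - (4)*(-4) = 13
  e2: v1*b12 - v3*b23 = (4)*(3) - (4)*(-3) = 24
  e3: v1*b13 + v2*b23 = (4)*(-4) + (1)*(-3) = -19
Trivector part <vB>_3:
  e123: v1*b23 - v2*b13 + v3*b12 = (4)*(-3) - (1)*(-4) + (4)*(3) = 4
vB = 13*e1 + 24*e2 - 19*e3 + 4*e123


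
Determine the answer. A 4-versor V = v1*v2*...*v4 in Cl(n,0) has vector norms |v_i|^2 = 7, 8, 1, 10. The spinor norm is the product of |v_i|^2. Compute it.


Spinor norm N(V) = |v1|^2 * |v2|^2 * ... * |v4|^2
= 7 * 8 * 1 * 10
Running product: 7, 56, 56, 560
N(V) = 560


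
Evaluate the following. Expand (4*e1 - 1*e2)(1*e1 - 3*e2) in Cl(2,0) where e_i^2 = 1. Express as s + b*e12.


Expand: (4*e1 - 1*e2)(1*e1 - 3*e2)
= 4*1*e1e1 + 4*(-3)*e1e2 + (-1)*1*e2e1 + (-1)*(-3)*e2e2
Using e1^2 = e2^2 = 1, e2e1 = -e1e2:
Scalar part s = 4*1 + (-1)*(-3) = 4 + 3 = 7
Bivector part b = 4*(-3) - (-1)*1 = -12 - (-1) = -11
uv = 7 - 11*e12


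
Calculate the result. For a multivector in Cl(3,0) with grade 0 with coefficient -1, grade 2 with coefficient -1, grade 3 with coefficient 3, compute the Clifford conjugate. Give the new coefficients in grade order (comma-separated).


Clifford conjugate sign for grade k: (-1)^(k(k+1)/2)
Grade 0: (-1)^(0*1/2) = (-1)^0 = 1, coeff -1 -> -1
Grade 2: (-1)^(2*3/2) = (-1)^3 = -1, coeff -1 -> 1
Grade 3: (-1)^(3*4/2) = (-1)^6 = 1, coeff 3 -> 3
Conjugated coefficients: -1, 1, 3


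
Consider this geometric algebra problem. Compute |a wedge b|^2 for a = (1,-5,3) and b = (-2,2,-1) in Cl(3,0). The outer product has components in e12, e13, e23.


a wedge b = (a1*b2 - a2*b1)*e12 + (a1*b3 - a3*b1)*e13 + (a2*b3 - a3*b2)*e23
e12 coeff: 1*2 - (-5)*(-2) = 2 - 10 = -8
e13 coeff: 1*(-1) - 3*(-2) = -1 - (-6) = 5
e23 coeff: (-5)*(-1) - 3*2 = 5 - 6 = -1
|a wedge b|^2 = (-8)^2 + 5^2 + (-1)^2
= 64 + 25 + 1
= 90


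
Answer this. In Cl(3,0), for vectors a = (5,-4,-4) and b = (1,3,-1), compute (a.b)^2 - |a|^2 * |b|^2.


a . b = 5*1 + (-4)*3 + (-4)*(-1)
= 5 + (-12) + 4 = -3
|a|^2 = 5^2 + (-4)^2 + (-4)^2 = 57
|b|^2 = 1^2 + 3^2 + (-1)^2 = 11
(a.b)^2 = (-3)^2 = 9
|a|^2 * |b|^2 = 57 * 11 = 627
Result = 9 - 627 = -618


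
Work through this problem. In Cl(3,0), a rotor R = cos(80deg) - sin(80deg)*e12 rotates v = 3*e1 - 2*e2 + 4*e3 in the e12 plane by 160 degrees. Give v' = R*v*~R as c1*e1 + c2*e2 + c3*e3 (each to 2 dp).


Rotor R = cos(80deg) - sin(80deg)*e12
Rotation angle theta = 2 * 80 = 160 degrees in the e12 plane (e1 -> e2).
The component perpendicular to the plane (e3) is invariant: v'_3 = v3 = 4.00
cos(160deg) = -0.9397, sin(160deg) = 0.3420
v'_1 = v1*cos(theta) - v2*sin(theta) = 3*(-0.9397) - (-2)*0.3420 = -2.14
v'_2 = v1*sin(theta) + v2*cos(theta) = 3*0.3420 + (-2)*(-0.9397) = 2.91
v' = -2.14*e1 + 2.91*e2 + 4.00*e3


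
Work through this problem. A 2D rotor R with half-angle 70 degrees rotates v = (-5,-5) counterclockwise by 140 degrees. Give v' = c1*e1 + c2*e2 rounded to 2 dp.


Rotor R = cos(70deg) - sin(70deg)*e12
Rotation angle theta = 2 * 70 = 140 degrees
v' = R*v*~R rotates v by theta.
cos(140deg) = -0.7660, sin(140deg) = 0.6428
v'_1 = -5*cos(140deg) - (-5)*sin(140deg)
= -5*(-0.7660) - (-5)*0.6428
= 7.04
v'_2 = -5*sin(140deg) + (-5)*cos(140deg)
= -5*0.6428 + (-5)*(-0.7660)
= 0.62
v' = 7.04*e1 + 0.62*e2


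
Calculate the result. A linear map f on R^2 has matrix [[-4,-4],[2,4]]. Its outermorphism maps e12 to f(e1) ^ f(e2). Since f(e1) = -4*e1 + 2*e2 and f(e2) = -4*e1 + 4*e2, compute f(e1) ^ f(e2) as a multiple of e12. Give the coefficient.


The outermorphism of a linear map f sends e1^e2 to f(e1)^f(e2).
f(e1) = -4*e1 + 2*e2
f(e2) = -4*e1 + 4*e2
f(e1) ^ f(e2) = (-4*e1 + 2*e2) ^ (-4*e1 + 4*e2)
= (-4)*4*e12 + 2*(-4)*e21
= (-16 - (-8))*e12
= -8*e12
Coefficient = -8


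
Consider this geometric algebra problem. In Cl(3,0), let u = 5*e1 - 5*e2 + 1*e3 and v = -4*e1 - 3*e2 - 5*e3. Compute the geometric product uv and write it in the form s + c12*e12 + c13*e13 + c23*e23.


In Cl(3,0): e_i^2 = 1, e_ie_j = -e_je_i for i != j.
Scalar part = u . v = 5*(-4) + (-5)*(-3) + 1*(-5)
= -20 + 15 + (-5) = -10
e12 coeff = 5*(-3) - (-5)*(-4) = -15 - 20 = -35
e13 coeff = 5*(-5) - 1*(-4) = -25 - (-4) = -21
e23 coeff = (-5)*(-5) - 1*(-3) = 25 - (-3) = 28
uv = -10 - 35*e12 - 21*e13 + 28*e23


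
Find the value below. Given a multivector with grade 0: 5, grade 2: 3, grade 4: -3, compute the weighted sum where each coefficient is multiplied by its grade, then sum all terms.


Grade-weighted sum = sum of grade_k * coefficient_k
0*5 = 0
2*3 = 6
4*(-3) = -12
Total = 0 + 6 + (-12) = -6


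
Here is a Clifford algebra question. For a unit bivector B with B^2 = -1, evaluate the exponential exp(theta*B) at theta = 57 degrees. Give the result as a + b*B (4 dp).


For a unit bivector B with B^2 = -1, the exponential series gives
e^(theta*B) = cos(theta) + sin(theta)*B (the GA analogue of Euler's formula).
theta = 57 degrees = 0.994838 rad
cos(57 deg) = 0.5446
sin(57 deg) = 0.8387
exp(theta*B) = 0.5446 + 0.8387*B


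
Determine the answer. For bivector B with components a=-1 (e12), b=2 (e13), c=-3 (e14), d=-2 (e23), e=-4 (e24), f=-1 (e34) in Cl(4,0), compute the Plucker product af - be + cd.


Plucker relation: af - be + cd
a*f = (-1)*(-1) = 1
b*e = 2*(-4) = -8
c*d = (-3)*(-2) = 6
af - be + cd = 1 - (-8) + 6
= 15


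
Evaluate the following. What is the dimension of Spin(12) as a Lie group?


Spin(n) double-covers SO(n); both have Lie algebra so(n) of dimension n(n-1)/2.
n = 12
n(n-1) = 12 * 11 = 132
dim Spin(12) = 132/2 = 66


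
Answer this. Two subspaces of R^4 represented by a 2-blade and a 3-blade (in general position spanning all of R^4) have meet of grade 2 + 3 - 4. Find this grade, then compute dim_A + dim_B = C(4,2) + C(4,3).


Meet grade = grade(A) + grade(B) - n
= 2 + 3 - 4 = 1
C(4,2) = 6
C(4,3) = 4
dim_A + dim_B = 6 + 4 = 10


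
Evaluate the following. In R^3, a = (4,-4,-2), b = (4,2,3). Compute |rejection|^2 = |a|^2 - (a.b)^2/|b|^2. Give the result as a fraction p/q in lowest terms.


|a|^2 = 4^2 + (-4)^2 + (-2)^2 = 36
|b|^2 = 4^2 + 2^2 + 3^2 = 29
a . b = 4*4 + (-4)*2 + (-2)*3 = 2
(a.b)^2 = 2^2 = 4
|rej|^2 = 36 - 4/29
= (1044 - 4)/29
= 1040/29
In lowest terms: 1040/29


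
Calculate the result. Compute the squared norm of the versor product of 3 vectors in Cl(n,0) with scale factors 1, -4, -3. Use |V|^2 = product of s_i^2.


Each vector v_i has |v_i|^2 = s_i^2
Squared scales: 1^2 = 1, (-4)^2 = 16, (-3)^2 = 9
|V|^2 = 1 * 16 * 9
= 144


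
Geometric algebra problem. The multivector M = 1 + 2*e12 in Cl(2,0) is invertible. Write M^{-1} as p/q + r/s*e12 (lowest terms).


M = 1 + 2*e12, where e12^2 = -1.
Since M commutes with its reverse ~M = a - b*e12, M * ~M = a^2 - b^2*e12^2 = a^2 + b^2.
So M^{-1} = ~M / (a^2 + b^2) = (a - b*e12)/(a^2 + b^2).
a^2 + b^2 = 1 + 4 = 5
Scalar part = 1/5 = 1/5
Bivector coeff = -2/5 = -2/5
M^{-1} = 1/5 - 2/5*e12


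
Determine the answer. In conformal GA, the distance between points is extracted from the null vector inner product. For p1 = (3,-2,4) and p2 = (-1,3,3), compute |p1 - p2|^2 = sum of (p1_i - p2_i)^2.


p1 - p2 = (4, -5, 1)
|p1 - p2|^2 = 4^2 + (-5)^2 + 1^2
= 16 + 25 + 1
= 42


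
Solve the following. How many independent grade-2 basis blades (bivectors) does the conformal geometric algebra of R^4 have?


The conformal model of R^4 uses Cl(5,1) with m = 4 + 2 = 6 generators.
Number of grade-2 blades = C(m, 2) = C(6, 2)
= 6*5/2 = 15


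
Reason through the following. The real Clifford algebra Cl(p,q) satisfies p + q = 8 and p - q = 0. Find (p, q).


We need p + q = 8 and p - q = 0.
Adding: 2p = 8 + 0 = 8, so p = 4.
Then q = 8 - 4 = 4.
(p, q) = (4, 4)


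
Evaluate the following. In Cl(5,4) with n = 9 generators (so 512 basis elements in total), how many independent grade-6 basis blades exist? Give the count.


Number of grade-k basis blades in Cl(p,q) with n = p + q is C(n, k).
n = 5 + 4 = 9
C(9, 6) = 9! / (6! * 3!)
= 362880 / (720 * 6)
= 84


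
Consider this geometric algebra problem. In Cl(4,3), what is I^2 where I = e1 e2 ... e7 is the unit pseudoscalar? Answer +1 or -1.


The pseudoscalar I = e1...e_n (product of all n generators) of Cl(p,q) satisfies I^2 = (-1)^(q + n(n-1)/2).
p = 4, q = 3, n = p + q = 7
n(n-1)/2 = 7 * 6 / 2 = 21
Exponent = q + n(n-1)/2 = 3 + 21 = 24
I^2 = (-1)^24 = +1


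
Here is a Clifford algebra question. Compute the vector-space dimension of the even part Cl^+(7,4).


Even subalgebra dimension = 2^(n-1)
n = 7 + 4 = 11
2^(11 - 1) = 2^10 = 1024
Verification: sum of C(11,k) for even k = 1 + 55 + 330 + 462 + 165 + 11 = 1024
Result = 1024


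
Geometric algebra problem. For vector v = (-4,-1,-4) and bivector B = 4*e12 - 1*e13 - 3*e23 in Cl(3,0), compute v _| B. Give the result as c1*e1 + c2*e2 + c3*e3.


Left contraction v _| B = <vB>_1 (grade-1 part of the geometric product vB).
Using e1_|e12 = e2, e2_|e12 = -e1, e1_|e13 = e3, e3_|e13 = -e1, e2_|e23 = e3, e3_|e23 = -e2:
e1 coeff: -v2*b12 - v3*b13 = -(-1)*(4) - (-4)*(-1) = 0
e2 coeff: v1*b12 - v3*b23 = (-4)*(4) - (-4)*(-3) = -28
e3 coeff: v1*b13 + v2*b23 = (-4)*(-1) + (-1)*(-3) = 7
v _| B = 0*e1 - 28*e2 + 7*e3


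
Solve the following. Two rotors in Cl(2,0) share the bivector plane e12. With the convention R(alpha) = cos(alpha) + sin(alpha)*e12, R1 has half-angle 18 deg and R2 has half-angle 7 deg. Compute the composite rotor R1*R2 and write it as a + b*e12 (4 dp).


Same-plane rotors commute and their half-angles add:
R1*R2 = cos(a1 + a2) + sin(a1 + a2)*e12.
a1 + a2 = 18 + 7 = 25 deg
cos(25 deg) = 0.9063
sin(25 deg) = 0.4226
R1*R2 = 0.9063 + 0.4226*e12


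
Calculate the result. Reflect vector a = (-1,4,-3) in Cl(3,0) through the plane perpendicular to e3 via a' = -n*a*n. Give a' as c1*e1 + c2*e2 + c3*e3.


Reflection formula: a' = -n*a*n, with n = e3 (unit vector, n^2 = 1).
For reflection through hyperplane perp to e3:
The component along e3 flips sign, others stay.
a = (-1, 4, -3)
a' = (-1, 4, 3)
a' = -1*e1 + 4*e2 + 3*e3


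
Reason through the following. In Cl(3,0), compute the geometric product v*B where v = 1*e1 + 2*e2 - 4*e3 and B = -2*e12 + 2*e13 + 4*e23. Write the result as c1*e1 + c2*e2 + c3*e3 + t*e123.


vB has grade-1 (vector) and grade-3 (trivector) parts: vB = (v _| B) + (v ^ B).
Vector part <vB>_1:
  e1: -v2*b12 - v3*b13 = -(2)*(-2) - (-4)*(2) = 12
  e2: v1*b12 - v3*b23 = (1)*(-2) - (-4)*(4) = 14
  e3: v1*b13 + v2*b23 = (1)*(2) + (2)*(4) = 10
Trivector part <vB>_3:
  e123: v1*b23 - v2*b13 + v3*b12 = (1)*(4) - (2)*(2) + (-4)*(-2) = 8
vB = 12*e1 + 14*e2 + 10*e3 + 8*e123


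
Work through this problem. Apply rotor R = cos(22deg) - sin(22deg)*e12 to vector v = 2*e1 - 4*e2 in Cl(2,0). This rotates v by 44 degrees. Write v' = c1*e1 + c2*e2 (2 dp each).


Rotor R = cos(22deg) - sin(22deg)*e12
Rotation angle theta = 2 * 22 = 44 degrees
v' = R*v*~R rotates v by theta.
cos(44deg) = 0.7193, sin(44deg) = 0.6947
v'_1 = 2*cos(44deg) - (-4)*sin(44deg)
= 2*0.7193 - (-4)*0.6947
= 4.22
v'_2 = 2*sin(44deg) + (-4)*cos(44deg)
= 2*0.6947 + (-4)*0.7193
= -1.49
v' = 4.22*e1 - 1.49*e2


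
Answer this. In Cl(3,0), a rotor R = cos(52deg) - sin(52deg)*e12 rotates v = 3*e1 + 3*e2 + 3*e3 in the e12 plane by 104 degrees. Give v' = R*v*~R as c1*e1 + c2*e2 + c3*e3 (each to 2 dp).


Rotor R = cos(52deg) - sin(52deg)*e12
Rotation angle theta = 2 * 52 = 104 degrees in the e12 plane (e1 -> e2).
The component perpendicular to the plane (e3) is invariant: v'_3 = v3 = 3.00
cos(104deg) = -0.2419, sin(104deg) = 0.9703
v'_1 = v1*cos(theta) - v2*sin(theta) = 3*(-0.2419) - 3*0.9703 = -3.64
v'_2 = v1*sin(theta) + v2*cos(theta) = 3*0.9703 + 3*(-0.2419) = 2.19
v' = -3.64*e1 + 2.19*e2 + 3.00*e3
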